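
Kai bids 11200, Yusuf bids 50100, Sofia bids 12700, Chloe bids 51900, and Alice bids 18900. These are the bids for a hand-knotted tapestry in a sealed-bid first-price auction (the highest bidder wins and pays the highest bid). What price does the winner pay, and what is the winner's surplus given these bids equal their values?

Price 51900; surplus 0.

Bids in descending order: Chloe 51900; Yusuf 50100; Alice 18900; Sofia 12700; Kai 11200.
Chloe is the highest bidder, so Chloe wins.
Under the first-price rule, the price is the highest bid: 51900.
Surplus = 51900 − 51900 = 0.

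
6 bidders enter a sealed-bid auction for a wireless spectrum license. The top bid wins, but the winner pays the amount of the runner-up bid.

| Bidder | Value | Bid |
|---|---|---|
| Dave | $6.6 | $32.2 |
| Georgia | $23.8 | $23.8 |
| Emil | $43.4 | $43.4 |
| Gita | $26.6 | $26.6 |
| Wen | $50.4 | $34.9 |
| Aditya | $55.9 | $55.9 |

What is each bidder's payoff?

Dave $0.0, Georgia $0.0, Emil $0.0, Gita $0.0, Wen $0.0, Aditya $12.5.

Sorted high to low: Aditya $55.9 > Emil $43.4 > Wen $34.9 > Dave $32.2 > Gita $26.6 > Georgia $23.8.
Aditya has the top bid and wins; the price is the second-highest bid, $43.4.
Aditya's payoff = $55.9 − $43.4 = $12.5. All other bidders lose, so their payoff is 0.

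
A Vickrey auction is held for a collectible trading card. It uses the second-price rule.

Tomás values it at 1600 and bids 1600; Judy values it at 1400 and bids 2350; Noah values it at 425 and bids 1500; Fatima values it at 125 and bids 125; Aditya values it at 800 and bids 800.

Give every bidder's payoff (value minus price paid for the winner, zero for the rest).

Sorted high to low: Judy 2350 > Tomás 1600 > Noah 1500 > Aditya 800 > Fatima 125.
Judy has the top bid and wins; the price is the second-highest bid, 1600.
Judy's payoff = 1400 − 1600 = -200. All other bidders lose, so their payoff is 0.

Tomás 0, Judy -200, Noah 0, Fatima 0, Aditya 0.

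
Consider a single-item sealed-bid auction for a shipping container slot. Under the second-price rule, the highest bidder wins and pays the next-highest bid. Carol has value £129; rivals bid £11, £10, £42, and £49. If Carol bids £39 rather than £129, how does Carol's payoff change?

The highest competing bid is £49.
Bidding truthfully at £129: Carol has the top bid, wins, and pays the second-highest bid £49. Payoff = £129 − £49 = £80.
Bidding £39: the top bid is £49 (a rival), so Carol loses. Payoff = £0.
Change = £0 − £80 = -£80.
Deviating from a truthful bid can only lose payoff in a second-price auction — never gain.

Payoff change: -£80.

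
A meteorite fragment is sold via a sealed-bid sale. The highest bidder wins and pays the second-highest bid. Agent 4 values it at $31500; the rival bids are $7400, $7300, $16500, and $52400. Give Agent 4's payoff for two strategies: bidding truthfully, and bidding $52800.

(a) $0  (b) -$20900

The highest competing bid is $52400.
Bidding truthfully at $31500: the top bid is $52400 (a rival), so Agent 4 loses. Payoff = $0.
Bidding $52800: Agent 4 has the top bid, wins, and pays the second-highest bid $52400. Payoff = $31500 − $52400 = -$20900.
Deviating from a truthful bid can only lose payoff in a second-price auction — never gain.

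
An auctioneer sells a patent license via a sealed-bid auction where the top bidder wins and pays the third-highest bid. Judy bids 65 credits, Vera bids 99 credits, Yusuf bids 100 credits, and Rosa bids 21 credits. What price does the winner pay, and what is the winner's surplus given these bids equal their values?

The winner pays 65 credits for a surplus of 35 credits.

Ordered from highest: Yusuf 100 credits, then Vera 99 credits, then Judy 65 credits, then Rosa 21 credits.
Yusuf is the highest bidder, so Yusuf wins.
Under the third-price rule, the price is the third-highest bid: 65 credits.
Surplus = 100 credits − 65 credits = 35 credits.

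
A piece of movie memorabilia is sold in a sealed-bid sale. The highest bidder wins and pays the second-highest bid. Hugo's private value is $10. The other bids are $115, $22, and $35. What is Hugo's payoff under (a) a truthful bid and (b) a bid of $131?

(a) $0  (b) -$105

The highest competing bid is $115.
Bidding truthfully at $10: the top bid is $115 (a rival), so Hugo loses. Payoff = $0.
Bidding $131: Hugo has the top bid, wins, and pays the second-highest bid $115. Payoff = $10 − $115 = -$105.
This is the dominant-strategy logic: truthful bidding weakly beats any alternative.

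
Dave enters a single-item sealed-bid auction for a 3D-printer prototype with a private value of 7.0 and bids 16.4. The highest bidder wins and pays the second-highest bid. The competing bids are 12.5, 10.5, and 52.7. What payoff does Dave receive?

Highest competing bid: 52.7.
Dave's bid 16.4 is not the highest, so Dave loses, pays nothing, and earns zero payoff.

Dave's payoff: 0.0.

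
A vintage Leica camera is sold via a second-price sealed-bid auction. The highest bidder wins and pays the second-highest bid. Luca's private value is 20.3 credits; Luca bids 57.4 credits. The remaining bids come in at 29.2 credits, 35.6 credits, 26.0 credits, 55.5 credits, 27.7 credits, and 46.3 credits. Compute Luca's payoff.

Highest competing bid: 55.5 credits.
Luca's bid 57.4 credits is the highest overall, so Luca wins and pays the second-highest bid, 55.5 credits.
Payoff = value − price = 20.3 credits − 55.5 credits = -35.2 credits.
Overbidding won the item at a price above value — truthful bidding would have avoided this loss.

Payoff = -35.2 credits.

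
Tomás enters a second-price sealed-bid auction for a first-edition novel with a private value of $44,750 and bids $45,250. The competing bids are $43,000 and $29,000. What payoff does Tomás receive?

Highest competing bid: $43,000.
Tomás's bid $45,250 is the highest overall, so Tomás wins and pays the second-highest bid, $43,000.
Payoff = value − price = $44,750 − $43,000 = $1,750.

Payoff = $1,750.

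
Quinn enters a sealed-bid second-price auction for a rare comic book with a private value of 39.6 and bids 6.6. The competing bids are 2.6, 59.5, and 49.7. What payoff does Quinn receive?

0.0

Highest competing bid: 59.5.
Quinn's bid 6.6 is not the highest, so Quinn loses, pays nothing, and earns zero payoff.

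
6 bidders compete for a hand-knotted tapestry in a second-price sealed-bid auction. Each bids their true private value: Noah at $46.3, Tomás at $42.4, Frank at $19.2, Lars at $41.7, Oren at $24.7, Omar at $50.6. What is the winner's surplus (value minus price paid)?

Sorted high to low: Omar $50.6, then Noah $46.3, then Tomás $42.4, then Lars $41.7, then Oren $24.7, then Frank $19.2.
Omar wins with the top bid and pays the second-highest, $46.3.
Surplus = $50.6 − $46.3 = $4.3.

Winner's surplus: $4.3.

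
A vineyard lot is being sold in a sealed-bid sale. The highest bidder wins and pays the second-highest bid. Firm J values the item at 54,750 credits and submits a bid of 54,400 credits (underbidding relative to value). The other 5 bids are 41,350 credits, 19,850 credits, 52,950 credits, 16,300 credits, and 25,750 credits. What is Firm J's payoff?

Highest competing bid: 52,950 credits.
Firm J's bid 54,400 credits is the highest overall, so Firm J wins and pays the second-highest bid, 52,950 credits.
Payoff = value − price = 54,750 credits − 52,950 credits = 1,800 credits.

Payoff = 1,800 credits.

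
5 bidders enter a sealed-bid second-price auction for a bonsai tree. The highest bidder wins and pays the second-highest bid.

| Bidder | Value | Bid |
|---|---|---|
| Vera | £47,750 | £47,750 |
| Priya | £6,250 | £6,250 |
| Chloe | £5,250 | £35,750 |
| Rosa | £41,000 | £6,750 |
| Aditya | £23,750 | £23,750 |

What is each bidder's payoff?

Ranking the bids: Vera £47,750, then Chloe £35,750, then Aditya £23,750, then Rosa £6,750, then Priya £6,250.
Vera has the top bid and wins; the price is the second-highest bid, £35,750.
Vera's payoff = £47,750 − £35,750 = £12,000. All other bidders lose, so their payoff is 0.

Vera £12,000, Priya £0, Chloe £0, Rosa £0, Aditya £0.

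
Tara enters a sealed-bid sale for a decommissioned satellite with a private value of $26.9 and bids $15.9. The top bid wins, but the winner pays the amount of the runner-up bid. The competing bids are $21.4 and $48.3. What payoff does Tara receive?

Tara's payoff: $0.0.

Highest competing bid: $48.3.
Tara's bid $15.9 is not the highest, so Tara loses, pays nothing, and earns zero payoff.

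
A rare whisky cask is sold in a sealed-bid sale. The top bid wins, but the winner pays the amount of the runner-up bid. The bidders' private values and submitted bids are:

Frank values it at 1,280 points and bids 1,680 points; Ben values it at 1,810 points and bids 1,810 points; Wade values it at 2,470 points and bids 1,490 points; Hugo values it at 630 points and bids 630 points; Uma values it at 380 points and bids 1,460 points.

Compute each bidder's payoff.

Sorted high to low: Ben 1,810 points > Frank 1,680 points > Wade 1,490 points > Uma 1,460 points > Hugo 630 points.
Ben has the top bid and wins; the price is the second-highest bid, 1,680 points.
Ben's payoff = 1,810 points − 1,680 points = 130 points. All other bidders lose, so their payoff is 0.

Frank 0 points, Ben 130 points, Wade 0 points, Hugo 0 points, Uma 0 points.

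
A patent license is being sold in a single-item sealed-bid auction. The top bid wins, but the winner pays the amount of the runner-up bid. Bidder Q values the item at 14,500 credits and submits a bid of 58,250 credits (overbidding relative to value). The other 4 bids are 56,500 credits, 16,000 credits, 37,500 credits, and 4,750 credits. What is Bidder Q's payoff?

Bidder Q's payoff: -42,000 credits.

Highest competing bid: 56,500 credits.
Bidder Q's bid 58,250 credits is the highest overall, so Bidder Q wins and pays the second-highest bid, 56,500 credits.
Payoff = value − price = 14,500 credits − 56,500 credits = -42,000 credits.
Overbidding won the item at a price above value — truthful bidding would have avoided this loss.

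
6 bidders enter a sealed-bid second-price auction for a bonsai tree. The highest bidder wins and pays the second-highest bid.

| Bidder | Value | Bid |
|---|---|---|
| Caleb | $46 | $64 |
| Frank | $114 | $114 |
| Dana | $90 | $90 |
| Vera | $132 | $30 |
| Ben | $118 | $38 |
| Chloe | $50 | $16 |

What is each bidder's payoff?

Ordered from highest: Frank $114 > Dana $90 > Caleb $64 > Ben $38 > Vera $30 > Chloe $16.
Frank has the top bid and wins; the price is the second-highest bid, $90.
Frank's payoff = $114 − $90 = $24. All other bidders lose, so their payoff is 0.

Caleb $0, Frank $24, Dana $0, Vera $0, Ben $0, Chloe $0.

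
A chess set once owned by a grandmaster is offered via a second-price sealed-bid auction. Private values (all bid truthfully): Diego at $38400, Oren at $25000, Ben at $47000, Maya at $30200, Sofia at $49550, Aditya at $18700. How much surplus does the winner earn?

Ordered from highest: Sofia $49550, then Ben $47000, then Diego $38400, then Maya $30200, then Oren $25000, then Aditya $18700.
Sofia wins with the top bid and pays the second-highest, $47000.
Surplus = $49550 − $47000 = $2550.

Surplus = $2550.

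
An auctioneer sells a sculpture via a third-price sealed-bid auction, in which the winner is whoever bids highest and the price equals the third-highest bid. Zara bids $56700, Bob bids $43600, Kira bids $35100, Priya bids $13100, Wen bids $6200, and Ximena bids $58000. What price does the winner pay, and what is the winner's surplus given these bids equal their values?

Bids in descending order: Ximena $58000, then Zara $56700, then Bob $43600, then Kira $35100, then Priya $13100, then Wen $6200.
Ximena is the highest bidder, so Ximena wins.
Under the third-price rule, the price is the third-highest bid: $43600.
Surplus = $58000 − $43600 = $14400.

The winner pays $43600 for a surplus of $14400.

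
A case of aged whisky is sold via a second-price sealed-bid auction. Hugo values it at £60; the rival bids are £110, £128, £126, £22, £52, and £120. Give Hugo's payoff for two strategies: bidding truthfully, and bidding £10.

The highest competing bid is £128.
Bidding truthfully at £60: the top bid is £128 (a rival), so Hugo loses. Payoff = £0.
Bidding £10: the top bid is £128 (a rival), so Hugo loses. Payoff = £0.
The bid only affects whether you win, not the price — here both bids land on the same side of the top rival bid, so the deviation is payoff-neutral.

(a) £0  (b) £0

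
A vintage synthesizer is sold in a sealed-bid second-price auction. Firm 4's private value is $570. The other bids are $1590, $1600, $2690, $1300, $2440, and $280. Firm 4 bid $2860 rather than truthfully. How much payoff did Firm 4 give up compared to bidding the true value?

Regret: $2120.

The highest competing bid is $2690.
Bidding truthfully at $570: the top bid is $2690 (a rival), so Firm 4 loses. Payoff = $0.
Bidding $2860: Firm 4 has the top bid, wins, and pays the second-highest bid $2690. Payoff = $570 − $2690 = -$2120.
Regret = truthful payoff − actual payoff = $0 − -$2120 = $2120.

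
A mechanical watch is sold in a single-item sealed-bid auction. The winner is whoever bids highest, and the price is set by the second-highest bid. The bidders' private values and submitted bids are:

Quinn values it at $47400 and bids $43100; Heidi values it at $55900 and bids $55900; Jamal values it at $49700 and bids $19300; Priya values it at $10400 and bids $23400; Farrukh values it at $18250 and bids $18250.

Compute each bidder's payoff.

Quinn $0, Heidi $12800, Jamal $0, Priya $0, Farrukh $0.

Ranking the bids: Heidi $55900 > Quinn $43100 > Priya $23400 > Jamal $19300 > Farrukh $18250.
Heidi has the top bid and wins; the price is the second-highest bid, $43100.
Heidi's payoff = $55900 − $43100 = $12800. All other bidders lose, so their payoff is 0.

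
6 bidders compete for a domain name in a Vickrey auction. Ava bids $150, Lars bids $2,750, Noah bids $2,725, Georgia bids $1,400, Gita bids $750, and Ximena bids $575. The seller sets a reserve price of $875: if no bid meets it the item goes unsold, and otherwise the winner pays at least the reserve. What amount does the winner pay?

Price paid: $2,725.

Ranking the bids: Lars $2,750; Noah $2,725; Georgia $1,400; Gita $750; Ximena $575; Ava $150.
Lars has the highest bid, so Lars wins.
The second-highest bid is $2,725, which exceeds the reserve, so that sets the price.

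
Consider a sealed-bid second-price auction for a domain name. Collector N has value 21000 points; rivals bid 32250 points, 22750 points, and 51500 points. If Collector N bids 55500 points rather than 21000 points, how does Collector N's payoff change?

The highest competing bid is 51500 points.
Bidding truthfully at 21000 points: the top bid is 51500 points (a rival), so Collector N loses. Payoff = 0 points.
Bidding 55500 points: Collector N has the top bid, wins, and pays the second-highest bid 51500 points. Payoff = 21000 points − 51500 points = -30500 points.
Change = -30500 points − 0 points = -30500 points.
This is the dominant-strategy logic: truthful bidding weakly beats any alternative.

Change in payoff: -30500 points.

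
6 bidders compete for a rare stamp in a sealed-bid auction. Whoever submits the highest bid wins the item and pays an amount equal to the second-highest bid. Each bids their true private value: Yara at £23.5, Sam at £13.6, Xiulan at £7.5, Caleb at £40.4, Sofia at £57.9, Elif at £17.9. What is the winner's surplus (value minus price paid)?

Winner's surplus: £17.5.

Ordered from highest: Sofia £57.9 > Caleb £40.4 > Yara £23.5 > Elif £17.9 > Sam £13.6 > Xiulan £7.5.
Sofia wins with the top bid and pays the second-highest, £40.4.
Surplus = £57.9 − £40.4 = £17.5.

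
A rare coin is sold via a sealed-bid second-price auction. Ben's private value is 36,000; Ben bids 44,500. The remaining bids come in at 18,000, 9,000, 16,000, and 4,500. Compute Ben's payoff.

Highest competing bid: 18,000.
Ben's bid 44,500 is the highest overall, so Ben wins and pays the second-highest bid, 18,000.
Payoff = value − price = 36,000 − 18,000 = 18,000.

18,000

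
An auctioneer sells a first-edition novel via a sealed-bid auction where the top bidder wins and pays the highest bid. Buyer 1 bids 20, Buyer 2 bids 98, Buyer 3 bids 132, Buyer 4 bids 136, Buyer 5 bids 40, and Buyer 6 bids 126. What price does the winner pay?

Bids in descending order: Buyer 4 136, then Buyer 3 132, then Buyer 6 126, then Buyer 2 98, then Buyer 5 40, then Buyer 1 20.
Buyer 4 is the highest bidder, so Buyer 4 wins.
Under the first-price rule, the price is the highest bid: 136.

136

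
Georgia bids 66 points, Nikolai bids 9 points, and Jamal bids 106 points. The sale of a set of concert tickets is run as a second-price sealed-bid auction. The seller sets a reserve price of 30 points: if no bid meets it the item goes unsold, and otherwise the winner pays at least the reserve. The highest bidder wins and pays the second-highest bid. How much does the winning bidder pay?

The winner pays 66 points.

Bids in descending order: Jamal 106 points; Georgia 66 points; Nikolai 9 points.
Jamal has the highest bid, so Jamal wins.
The second-highest bid is 66 points, which exceeds the reserve, so that sets the price.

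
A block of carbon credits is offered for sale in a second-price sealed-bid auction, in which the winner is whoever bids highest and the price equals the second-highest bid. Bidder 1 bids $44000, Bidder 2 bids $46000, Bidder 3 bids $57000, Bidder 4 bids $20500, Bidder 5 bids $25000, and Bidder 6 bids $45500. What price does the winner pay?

Bids in descending order: Bidder 3 $57000; Bidder 2 $46000; Bidder 6 $45500; Bidder 1 $44000; Bidder 5 $25000; Bidder 4 $20500.
Bidder 3 is the highest bidder, so Bidder 3 wins.
Under the second-price rule, the price is the second-highest bid: $46000.

$46000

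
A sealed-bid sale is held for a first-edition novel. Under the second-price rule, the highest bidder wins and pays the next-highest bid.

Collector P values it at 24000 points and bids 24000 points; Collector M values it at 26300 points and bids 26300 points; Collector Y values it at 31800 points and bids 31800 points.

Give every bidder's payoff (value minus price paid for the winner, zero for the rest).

Sorted high to low: Collector Y 31800 points; Collector M 26300 points; Collector P 24000 points.
Collector Y has the top bid and wins; the price is the second-highest bid, 26300 points.
Collector Y's payoff = 31800 points − 26300 points = 5500 points. All other bidders lose, so their payoff is 0.

Payoffs: Collector P 0 points, Collector M 0 points, Collector Y 5500 points.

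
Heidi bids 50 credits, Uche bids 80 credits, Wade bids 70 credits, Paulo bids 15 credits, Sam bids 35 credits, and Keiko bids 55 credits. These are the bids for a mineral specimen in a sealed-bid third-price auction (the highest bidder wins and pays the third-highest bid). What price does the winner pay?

Bids in descending order: Uche 80 credits > Wade 70 credits > Keiko 55 credits > Heidi 50 credits > Sam 35 credits > Paulo 15 credits.
Uche is the highest bidder, so Uche wins.
Under the third-price rule, the price is the third-highest bid: 55 credits.

The winner pays 55 credits.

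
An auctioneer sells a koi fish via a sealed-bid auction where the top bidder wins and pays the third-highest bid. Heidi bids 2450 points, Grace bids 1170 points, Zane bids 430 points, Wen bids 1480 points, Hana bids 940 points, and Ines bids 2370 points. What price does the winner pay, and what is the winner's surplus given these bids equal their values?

Bids in descending order: Heidi 2450 points, then Ines 2370 points, then Wen 1480 points, then Grace 1170 points, then Hana 940 points, then Zane 430 points.
Heidi is the highest bidder, so Heidi wins.
Under the third-price rule, the price is the third-highest bid: 1480 points.
Surplus = 2450 points − 1480 points = 970 points.

Price 1480 points; surplus 970 points.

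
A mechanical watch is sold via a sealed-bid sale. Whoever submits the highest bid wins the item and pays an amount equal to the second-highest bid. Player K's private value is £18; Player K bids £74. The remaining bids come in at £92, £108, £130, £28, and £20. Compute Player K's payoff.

Highest competing bid: £130.
Player K's bid £74 is not the highest, so Player K loses, pays nothing, and earns zero payoff.

Player K's payoff: £0.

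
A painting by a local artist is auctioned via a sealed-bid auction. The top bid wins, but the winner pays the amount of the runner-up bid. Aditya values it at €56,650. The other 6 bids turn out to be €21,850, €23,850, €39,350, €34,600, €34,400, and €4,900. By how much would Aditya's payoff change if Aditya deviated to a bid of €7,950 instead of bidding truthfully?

Payoff change: -€17,300.

The highest competing bid is €39,350.
Bidding truthfully at €56,650: Aditya has the top bid, wins, and pays the second-highest bid €39,350. Payoff = €56,650 − €39,350 = €17,300.
Bidding €7,950: the top bid is €39,350 (a rival), so Aditya loses. Payoff = €0.
Change = €0 − €17,300 = -€17,300.
Deviating from a truthful bid can only lose payoff in a second-price auction — never gain.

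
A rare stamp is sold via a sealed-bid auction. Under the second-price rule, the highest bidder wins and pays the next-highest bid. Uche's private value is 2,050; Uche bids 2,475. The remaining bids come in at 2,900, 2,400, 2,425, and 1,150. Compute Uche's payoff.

0

Highest competing bid: 2,900.
Uche's bid 2,475 is not the highest, so Uche loses, pays nothing, and earns zero payoff.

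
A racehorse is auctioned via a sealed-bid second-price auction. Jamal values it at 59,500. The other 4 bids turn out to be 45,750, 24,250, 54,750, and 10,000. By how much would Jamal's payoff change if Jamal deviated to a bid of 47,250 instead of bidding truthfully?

Change in payoff: -4,750.

The highest competing bid is 54,750.
Bidding truthfully at 59,500: Jamal has the top bid, wins, and pays the second-highest bid 54,750. Payoff = 59,500 − 54,750 = 4,750.
Bidding 47,250: the top bid is 54,750 (a rival), so Jamal loses. Payoff = 0.
Change = 0 − 4,750 = -4,750.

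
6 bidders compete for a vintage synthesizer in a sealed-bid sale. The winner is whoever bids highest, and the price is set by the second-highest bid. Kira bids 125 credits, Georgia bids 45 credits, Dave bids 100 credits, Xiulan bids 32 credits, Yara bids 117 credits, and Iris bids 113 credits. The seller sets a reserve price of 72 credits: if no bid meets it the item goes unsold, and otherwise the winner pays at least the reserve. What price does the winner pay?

Sorted high to low: Kira 125 credits, then Yara 117 credits, then Iris 113 credits, then Dave 100 credits, then Georgia 45 credits, then Xiulan 32 credits.
Kira has the highest bid, so Kira wins.
The second-highest bid is 117 credits, which exceeds the reserve, so that sets the price.

117 credits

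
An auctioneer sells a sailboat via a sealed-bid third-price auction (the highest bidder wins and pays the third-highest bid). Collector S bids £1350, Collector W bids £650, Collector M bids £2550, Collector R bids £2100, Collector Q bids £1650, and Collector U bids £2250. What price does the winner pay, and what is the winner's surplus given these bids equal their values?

Ordered from highest: Collector M £2550; Collector U £2250; Collector R £2100; Collector Q £1650; Collector S £1350; Collector W £650.
Collector M is the highest bidder, so Collector M wins.
Under the third-price rule, the price is the third-highest bid: £2100.
Surplus = £2550 − £2100 = £450.

The winner pays £2100 for a surplus of £450.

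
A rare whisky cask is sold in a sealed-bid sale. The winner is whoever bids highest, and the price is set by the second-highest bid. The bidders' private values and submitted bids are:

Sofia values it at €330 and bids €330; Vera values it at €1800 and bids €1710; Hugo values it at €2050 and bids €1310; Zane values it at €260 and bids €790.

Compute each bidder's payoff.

Sorted high to low: Vera €1710; Hugo €1310; Zane €790; Sofia €330.
Vera has the top bid and wins; the price is the second-highest bid, €1310.
Vera's payoff = €1800 − €1310 = €490. All other bidders lose, so their payoff is 0.

Payoffs: Sofia €0, Vera €490, Hugo €0, Zane €0.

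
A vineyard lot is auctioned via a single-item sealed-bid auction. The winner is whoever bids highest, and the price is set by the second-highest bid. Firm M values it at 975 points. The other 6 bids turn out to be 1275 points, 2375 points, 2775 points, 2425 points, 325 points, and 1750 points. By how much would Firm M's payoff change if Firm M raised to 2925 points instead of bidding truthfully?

Payoff change: -1800 points.

The highest competing bid is 2775 points.
Bidding truthfully at 975 points: the top bid is 2775 points (a rival), so Firm M loses. Payoff = 0 points.
Bidding 2925 points: Firm M has the top bid, wins, and pays the second-highest bid 2775 points. Payoff = 975 points − 2775 points = -1800 points.
Change = -1800 points − 0 points = -1800 points.
Deviating from a truthful bid can only lose payoff in a second-price auction — never gain.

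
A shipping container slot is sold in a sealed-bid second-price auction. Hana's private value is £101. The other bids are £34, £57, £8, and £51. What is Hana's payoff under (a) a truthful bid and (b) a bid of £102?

(a) £44  (b) £44

The highest competing bid is £57.
Bidding truthfully at £101: Hana has the top bid, wins, and pays the second-highest bid £57. Payoff = £101 − £57 = £44.
Bidding £102: Hana has the top bid, wins, and pays the second-highest bid £57. Payoff = £101 − £57 = £44.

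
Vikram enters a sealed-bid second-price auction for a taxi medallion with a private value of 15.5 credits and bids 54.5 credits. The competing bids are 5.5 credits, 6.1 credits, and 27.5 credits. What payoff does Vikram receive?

Highest competing bid: 27.5 credits.
Vikram's bid 54.5 credits is the highest overall, so Vikram wins and pays the second-highest bid, 27.5 credits.
Payoff = value − price = 15.5 credits − 27.5 credits = -12.0 credits.
Overbidding won the item at a price above value — truthful bidding would have avoided this loss.

Payoff = -12.0 credits.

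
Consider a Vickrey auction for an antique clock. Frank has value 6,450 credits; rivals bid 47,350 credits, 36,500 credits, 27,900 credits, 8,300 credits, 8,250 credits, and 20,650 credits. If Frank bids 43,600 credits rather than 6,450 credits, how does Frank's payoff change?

The highest competing bid is 47,350 credits.
Bidding truthfully at 6,450 credits: the top bid is 47,350 credits (a rival), so Frank loses. Payoff = 0 credits.
Bidding 43,600 credits: the top bid is 47,350 credits (a rival), so Frank loses. Payoff = 0 credits.
Change = 0 credits − 0 credits = 0 credits.
The bid only affects whether you win, not the price — here both bids land on the same side of the top rival bid, so the deviation is payoff-neutral.

Change in payoff: 0 credits.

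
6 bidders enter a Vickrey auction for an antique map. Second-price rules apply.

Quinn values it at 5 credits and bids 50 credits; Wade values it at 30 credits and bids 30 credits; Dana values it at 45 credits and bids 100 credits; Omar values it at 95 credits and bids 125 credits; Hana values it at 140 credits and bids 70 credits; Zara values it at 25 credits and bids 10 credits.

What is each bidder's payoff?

Quinn 0 credits, Wade 0 credits, Dana 0 credits, Omar -5 credits, Hana 0 credits, Zara 0 credits.

Bids in descending order: Omar 125 credits, then Dana 100 credits, then Hana 70 credits, then Quinn 50 credits, then Wade 30 credits, then Zara 10 credits.
Omar has the top bid and wins; the price is the second-highest bid, 100 credits.
Omar's payoff = 95 credits − 100 credits = -5 credits. All other bidders lose, so their payoff is 0.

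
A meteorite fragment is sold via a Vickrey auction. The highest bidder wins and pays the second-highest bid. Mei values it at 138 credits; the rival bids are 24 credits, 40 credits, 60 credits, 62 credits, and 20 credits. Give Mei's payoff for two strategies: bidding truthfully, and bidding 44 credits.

The highest competing bid is 62 credits.
Bidding truthfully at 138 credits: Mei has the top bid, wins, and pays the second-highest bid 62 credits. Payoff = 138 credits − 62 credits = 76 credits.
Bidding 44 credits: the top bid is 62 credits (a rival), so Mei loses. Payoff = 0 credits.
Deviating from a truthful bid can only lose payoff in a second-price auction — never gain.

Truthful: 76 credits; alternative: 0 credits.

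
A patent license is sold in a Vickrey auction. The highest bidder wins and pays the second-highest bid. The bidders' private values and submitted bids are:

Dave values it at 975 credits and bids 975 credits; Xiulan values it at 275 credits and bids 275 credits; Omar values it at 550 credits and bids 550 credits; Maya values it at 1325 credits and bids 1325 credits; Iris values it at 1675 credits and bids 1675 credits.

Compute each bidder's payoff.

Payoffs: Dave 0 credits, Xiulan 0 credits, Omar 0 credits, Maya 0 credits, Iris 350 credits.

Ordered from highest: Iris 1675 credits, then Maya 1325 credits, then Dave 975 credits, then Omar 550 credits, then Xiulan 275 credits.
Iris has the top bid and wins; the price is the second-highest bid, 1325 credits.
Iris's payoff = 1675 credits − 1325 credits = 350 credits. All other bidders lose, so their payoff is 0.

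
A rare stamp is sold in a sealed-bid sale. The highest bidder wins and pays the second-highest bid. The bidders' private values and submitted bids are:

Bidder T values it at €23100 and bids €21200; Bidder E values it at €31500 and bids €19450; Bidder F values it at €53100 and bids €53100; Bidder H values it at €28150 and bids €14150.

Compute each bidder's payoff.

Bidder T €0, Bidder E €0, Bidder F €31900, Bidder H €0.

Sorted high to low: Bidder F €53100, then Bidder T €21200, then Bidder E €19450, then Bidder H €14150.
Bidder F has the top bid and wins; the price is the second-highest bid, €21200.
Bidder F's payoff = €53100 − €21200 = €31900. All other bidders lose, so their payoff is 0.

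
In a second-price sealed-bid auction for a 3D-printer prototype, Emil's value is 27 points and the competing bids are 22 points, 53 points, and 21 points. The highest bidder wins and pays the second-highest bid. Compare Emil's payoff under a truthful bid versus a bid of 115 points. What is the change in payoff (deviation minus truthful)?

Change in payoff: -26 points.

The highest competing bid is 53 points.
Bidding truthfully at 27 points: the top bid is 53 points (a rival), so Emil loses. Payoff = 0 points.
Bidding 115 points: Emil has the top bid, wins, and pays the second-highest bid 53 points. Payoff = 27 points − 53 points = -26 points.
Change = -26 points − 0 points = -26 points.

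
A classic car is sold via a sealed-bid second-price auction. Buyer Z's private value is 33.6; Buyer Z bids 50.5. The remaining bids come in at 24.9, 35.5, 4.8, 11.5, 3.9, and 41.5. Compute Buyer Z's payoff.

Payoff = -7.9.

Highest competing bid: 41.5.
Buyer Z's bid 50.5 is the highest overall, so Buyer Z wins and pays the second-highest bid, 41.5.
Payoff = value − price = 33.6 − 41.5 = -7.9.
Overbidding won the item at a price above value — truthful bidding would have avoided this loss.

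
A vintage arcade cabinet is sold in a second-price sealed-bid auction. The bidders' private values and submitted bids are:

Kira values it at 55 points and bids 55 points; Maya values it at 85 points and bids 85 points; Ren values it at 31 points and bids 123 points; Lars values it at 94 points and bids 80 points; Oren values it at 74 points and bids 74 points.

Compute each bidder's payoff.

Kira 0 points, Maya 0 points, Ren -54 points, Lars 0 points, Oren 0 points.

Ordered from highest: Ren 123 points; Maya 85 points; Lars 80 points; Oren 74 points; Kira 55 points.
Ren has the top bid and wins; the price is the second-highest bid, 85 points.
Ren's payoff = 31 points − 85 points = -54 points. All other bidders lose, so their payoff is 0.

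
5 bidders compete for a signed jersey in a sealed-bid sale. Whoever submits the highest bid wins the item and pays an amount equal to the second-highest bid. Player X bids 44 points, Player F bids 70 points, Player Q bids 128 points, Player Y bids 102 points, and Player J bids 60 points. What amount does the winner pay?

Sorted high to low: Player Q 128 points > Player Y 102 points > Player F 70 points > Player J 60 points > Player X 44 points.
Player Q has the highest bid, so Player Q wins.
The second-highest bid is 102 points, so that is what Player Q pays.

102 points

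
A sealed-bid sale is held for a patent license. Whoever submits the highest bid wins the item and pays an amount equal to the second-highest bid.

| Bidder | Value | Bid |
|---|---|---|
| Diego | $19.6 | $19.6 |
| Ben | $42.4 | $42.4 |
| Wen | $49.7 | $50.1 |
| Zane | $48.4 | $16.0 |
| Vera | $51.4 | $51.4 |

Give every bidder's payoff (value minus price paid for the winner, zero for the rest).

Diego $0.0, Ben $0.0, Wen $0.0, Zane $0.0, Vera $1.3.

Sorted high to low: Vera $51.4, then Wen $50.1, then Ben $42.4, then Diego $19.6, then Zane $16.0.
Vera has the top bid and wins; the price is the second-highest bid, $50.1.
Vera's payoff = $51.4 − $50.1 = $1.3. All other bidders lose, so their payoff is 0.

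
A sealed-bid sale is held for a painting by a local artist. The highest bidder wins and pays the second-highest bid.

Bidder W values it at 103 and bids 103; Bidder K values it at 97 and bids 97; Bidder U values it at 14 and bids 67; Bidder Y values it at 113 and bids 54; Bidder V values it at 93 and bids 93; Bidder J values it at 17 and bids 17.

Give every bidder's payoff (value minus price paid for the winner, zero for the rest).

Bids in descending order: Bidder W 103, then Bidder K 97, then Bidder V 93, then Bidder U 67, then Bidder Y 54, then Bidder J 17.
Bidder W has the top bid and wins; the price is the second-highest bid, 97.
Bidder W's payoff = 103 − 97 = 6. All other bidders lose, so their payoff is 0.

Bidder W 6, Bidder K 0, Bidder U 0, Bidder Y 0, Bidder V 0, Bidder J 0.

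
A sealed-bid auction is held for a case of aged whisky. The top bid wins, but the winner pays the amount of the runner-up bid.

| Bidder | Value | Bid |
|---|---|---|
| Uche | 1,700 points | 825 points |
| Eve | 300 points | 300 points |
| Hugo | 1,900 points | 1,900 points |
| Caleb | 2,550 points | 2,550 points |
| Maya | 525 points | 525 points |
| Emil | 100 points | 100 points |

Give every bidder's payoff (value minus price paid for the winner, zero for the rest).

Payoffs: Uche 0 points, Eve 0 points, Hugo 0 points, Caleb 650 points, Maya 0 points, Emil 0 points.

Bids in descending order: Caleb 2,550 points, then Hugo 1,900 points, then Uche 825 points, then Maya 525 points, then Eve 300 points, then Emil 100 points.
Caleb has the top bid and wins; the price is the second-highest bid, 1,900 points.
Caleb's payoff = 2,550 points − 1,900 points = 650 points. All other bidders lose, so their payoff is 0.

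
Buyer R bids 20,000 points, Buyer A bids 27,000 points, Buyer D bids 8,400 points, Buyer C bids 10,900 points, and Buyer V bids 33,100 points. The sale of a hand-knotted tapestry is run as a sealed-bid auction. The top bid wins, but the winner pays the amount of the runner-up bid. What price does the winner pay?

Price paid: 27,000 points.

Sorted high to low: Buyer V 33,100 points, then Buyer A 27,000 points, then Buyer R 20,000 points, then Buyer C 10,900 points, then Buyer D 8,400 points.
Buyer V has the highest bid, so Buyer V wins.
The second-highest bid is 27,000 points, so that is what Buyer V pays.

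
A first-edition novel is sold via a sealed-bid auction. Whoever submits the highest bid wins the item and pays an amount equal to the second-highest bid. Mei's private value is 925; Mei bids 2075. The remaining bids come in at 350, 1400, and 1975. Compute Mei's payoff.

Payoff = -1050.

Highest competing bid: 1975.
Mei's bid 2075 is the highest overall, so Mei wins and pays the second-highest bid, 1975.
Payoff = value − price = 925 − 1975 = -1050.
Overbidding won the item at a price above value — truthful bidding would have avoided this loss.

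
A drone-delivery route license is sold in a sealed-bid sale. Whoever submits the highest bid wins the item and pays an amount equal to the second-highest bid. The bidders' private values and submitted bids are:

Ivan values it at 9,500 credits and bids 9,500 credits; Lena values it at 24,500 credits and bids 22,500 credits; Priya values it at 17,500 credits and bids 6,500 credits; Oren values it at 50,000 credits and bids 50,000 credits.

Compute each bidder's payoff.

Ranking the bids: Oren 50,000 credits > Lena 22,500 credits > Ivan 9,500 credits > Priya 6,500 credits.
Oren has the top bid and wins; the price is the second-highest bid, 22,500 credits.
Oren's payoff = 50,000 credits − 22,500 credits = 27,500 credits. All other bidders lose, so their payoff is 0.

Payoffs: Ivan 0 credits, Lena 0 credits, Priya 0 credits, Oren 27,500 credits.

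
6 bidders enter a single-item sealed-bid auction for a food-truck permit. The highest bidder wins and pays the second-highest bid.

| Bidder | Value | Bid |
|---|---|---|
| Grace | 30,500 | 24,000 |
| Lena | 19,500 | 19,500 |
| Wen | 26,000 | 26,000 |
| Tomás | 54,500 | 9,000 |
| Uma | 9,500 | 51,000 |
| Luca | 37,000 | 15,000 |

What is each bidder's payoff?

Payoffs: Grace 0, Lena 0, Wen 0, Tomás 0, Uma -16,500, Luca 0.

Bids in descending order: Uma 51,000, then Wen 26,000, then Grace 24,000, then Lena 19,500, then Luca 15,000, then Tomás 9,000.
Uma has the top bid and wins; the price is the second-highest bid, 26,000.
Uma's payoff = 9,500 − 26,000 = -16,500. All other bidders lose, so their payoff is 0.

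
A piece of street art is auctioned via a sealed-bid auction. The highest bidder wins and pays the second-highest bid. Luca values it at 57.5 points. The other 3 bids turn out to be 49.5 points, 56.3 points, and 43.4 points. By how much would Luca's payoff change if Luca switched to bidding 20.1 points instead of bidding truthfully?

The highest competing bid is 56.3 points.
Bidding truthfully at 57.5 points: Luca has the top bid, wins, and pays the second-highest bid 56.3 points. Payoff = 57.5 points − 56.3 points = 1.2 points.
Bidding 20.1 points: the top bid is 56.3 points (a rival), so Luca loses. Payoff = 0.0 points.
Change = 0.0 points − 1.2 points = -1.2 points.

Change in payoff: -1.2 points.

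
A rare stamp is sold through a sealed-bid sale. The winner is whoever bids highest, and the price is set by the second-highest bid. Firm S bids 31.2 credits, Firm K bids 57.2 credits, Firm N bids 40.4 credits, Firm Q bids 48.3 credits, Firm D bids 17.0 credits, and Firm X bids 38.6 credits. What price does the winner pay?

Ranking the bids: Firm K 57.2 credits; Firm Q 48.3 credits; Firm N 40.4 credits; Firm X 38.6 credits; Firm S 31.2 credits; Firm D 17.0 credits.
Firm K has the highest bid, so Firm K wins.
The second-highest bid is 48.3 credits, so that is what Firm K pays.

Price paid: 48.3 credits.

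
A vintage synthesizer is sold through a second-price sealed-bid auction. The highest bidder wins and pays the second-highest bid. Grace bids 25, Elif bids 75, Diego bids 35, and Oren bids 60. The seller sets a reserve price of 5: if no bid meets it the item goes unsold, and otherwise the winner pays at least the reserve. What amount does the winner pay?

Ranking the bids: Elif 75; Oren 60; Diego 35; Grace 25.
Elif has the highest bid, so Elif wins.
The second-highest bid is 60, which exceeds the reserve, so that sets the price.

Price paid: 60.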